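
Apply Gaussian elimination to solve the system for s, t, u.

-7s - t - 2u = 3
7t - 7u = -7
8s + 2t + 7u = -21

Forward elimination on [A|b]:
R3 <- R3 - (-8/7)*R1:  [      0     6/7    33/7  -123/7 ]
R3 <- R3 - (6/49)*R2:  [      0       0    39/7  -117/7 ]
Row echelon form:
[ -7  -1    -2  |       3 ]
[  0   7    -7  |      -7 ]
[  0   0  39/7  |  -117/7 ]
Back-substitution:
u = (-117/7) / (39/7) = -3
t = (-7 - (-7)*(-3)) / 7 = -4
s = (3 - (-1)*(-4) - (-2)*(-3)) / -7 = 1

(1, -4, -3)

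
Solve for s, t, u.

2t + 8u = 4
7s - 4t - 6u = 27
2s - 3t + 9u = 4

Forward elimination on [A|b]:
R1 <-> R2   (pivot in column 1 was zero)
[ 7  -4  -6  27 ]
[ 0   2   8   4 ]
[ 2  -3   9   4 ]
R3 <- R3 - (2/7)*R1:  [     0  -13/7   75/7  -26/7 ]
R3 <- R3 - (-13/14)*R2:  [     0      0  127/7      0 ]
Row echelon form:
[ 7  -4     -6  |  27 ]
[ 0   2      8  |   4 ]
[ 0   0  127/7  |   0 ]
Back-substitution:
u = (0) / (127/7) = 0
t = (4 - (8)*(0)) / 2 = 2
s = (27 - (-4)*(2) - (-6)*(0)) / 7 = 5

(5, 2, 0)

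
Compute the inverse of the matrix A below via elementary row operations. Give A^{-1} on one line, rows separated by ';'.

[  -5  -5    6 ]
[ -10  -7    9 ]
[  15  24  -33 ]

inverse = [1/6 -7/30 -1/30; -13/6 5/6 -1/6; -3/2 1/2 -1/6]

Gauss-Jordan on [A | I]:
R1 <- (1/-5)*R1:  [    1     1  -6/5  |  -1/5     0     0 ]
R2 <- R2 - (-10)*R1:  [  0   3  -3  |  -2   1   0 ]
R3 <- R3 - (15)*R1:  [   0    9  -15  |    3    0    1 ]
R2 <- (1/3)*R2:  [    0     1    -1  |  -2/3   1/3     0 ]
R1 <- R1 - (1)*R2:  [    1     0  -1/5  |  7/15  -1/3     0 ]
R3 <- R3 - (9)*R2:  [  0   0  -6  |   9  -3   1 ]
R3 <- (1/-6)*R3:  [    0     0     1  |  -3/2   1/2  -1/6 ]
R1 <- R1 - (-1/5)*R3:  [     1      0      0  |    1/6  -7/30  -1/30 ]
R2 <- R2 - (-1)*R3:  [     0      1      0  |  -13/6    5/6   -1/6 ]
Right block of [I | A^{-1}] is the inverse:
[   1/6  -7/30  -1/30 ]
[ -13/6    5/6   -1/6 ]
[  -3/2    1/2   -1/6 ]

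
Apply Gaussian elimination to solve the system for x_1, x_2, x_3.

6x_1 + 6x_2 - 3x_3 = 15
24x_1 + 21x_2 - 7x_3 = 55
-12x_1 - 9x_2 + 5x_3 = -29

(2, 0, -1)

Forward elimination on [A|b]:
R2 <- R2 - (4)*R1:  [  0  -3   5  -5 ]
R3 <- R3 - (-2)*R1:  [  0   3  -1   1 ]
R3 <- R3 - (-1)*R2:  [  0   0   4  -4 ]
Row echelon form:
[ 6   6  -3  |  15 ]
[ 0  -3   5  |  -5 ]
[ 0   0   4  |  -4 ]
Back-substitution:
x_3 = (-4) / 4 = -1
x_2 = (-5 - (5)*(-1)) / -3 = 0
x_1 = (15 - (6)*(0) - (-3)*(-1)) / 6 = 2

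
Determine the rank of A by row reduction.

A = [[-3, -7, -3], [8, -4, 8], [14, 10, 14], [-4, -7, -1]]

Row reduction:
R2 <- R2 - (-8/3)*R1:  [     0  -68/3      0 ]
R3 <- R3 - (-14/3)*R1:  [     0  -68/3      0 ]
R4 <- R4 - (4/3)*R1:  [   0  7/3    3 ]
R3 <- R3 - (1)*R2:  [ 0  0  0 ]
R4 <- R4 - (-7/68)*R2:  [ 0  0  3 ]
R3 <-> R4   (pivot in column 3 was zero)
[ -3     -7  -3 ]
[  0  -68/3   0 ]
[  0      0   3 ]
[  0      0   0 ]
Row echelon form:
[ -3     -7  -3 ]
[  0  -68/3   0 ]
[  0      0   3 ]
[  0      0   0 ]
Nonzero rows / pivot columns: 3

rank(A) = 3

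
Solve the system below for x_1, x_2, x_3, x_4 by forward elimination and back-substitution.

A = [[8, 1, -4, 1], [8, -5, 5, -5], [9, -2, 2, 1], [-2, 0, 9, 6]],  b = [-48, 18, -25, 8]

Forward elimination on [A|b]:
R2 <- R2 - (1)*R1:  [  0  -6   9  -6  66 ]
R3 <- R3 - (9/8)*R1:  [     0  -25/8   13/2   -1/8     29 ]
R4 <- R4 - (-1/4)*R1:  [    0   1/4     8  25/4    -4 ]
R3 <- R3 - (25/48)*R2:  [     0      0  29/16      3  -43/8 ]
R4 <- R4 - (-1/24)*R2:  [    0     0  67/8     6  -5/4 ]
R4 <- R4 - (134/29)*R3:  [       0        0        0  -228/29   684/29 ]
Row echelon form:
[ 8   1     -4        1  |     -48 ]
[ 0  -6      9       -6  |      66 ]
[ 0   0  29/16        3  |   -43/8 ]
[ 0   0      0  -228/29  |  684/29 ]
Back-substitution:
x_4 = (684/29) / (-228/29) = -3
x_3 = (-43/8 - (3)*(-3)) / (29/16) = 2
x_2 = (66 - (9)*(2) - (-6)*(-3)) / -6 = -5
x_1 = (-48 - (1)*(-5) - (-4)*(2) - (1)*(-3)) / 8 = -4

(-4, -5, 2, -3)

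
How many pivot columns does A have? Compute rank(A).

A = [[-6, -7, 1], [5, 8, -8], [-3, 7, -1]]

rank(A) = 3

Row reduction:
R2 <- R2 - (-5/6)*R1:  [     0   13/6  -43/6 ]
R3 <- R3 - (1/2)*R1:  [    0  21/2  -3/2 ]
R3 <- R3 - (63/13)*R2:  [      0       0  432/13 ]
Row echelon form:
[ -6    -7       1 ]
[  0  13/6   -43/6 ]
[  0     0  432/13 ]
Nonzero rows / pivot columns: 3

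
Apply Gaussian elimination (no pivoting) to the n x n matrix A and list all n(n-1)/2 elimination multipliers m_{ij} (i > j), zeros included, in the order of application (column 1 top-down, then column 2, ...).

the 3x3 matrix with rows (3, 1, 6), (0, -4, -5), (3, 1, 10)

Forward elimination:
R2: entry in column 1 is already 0 -> m_{21} = 0 (no row operation needed)
R3 <- R3 - (1)*R1:  [ 0  0  4 ]
R3: entry in column 2 is already 0 -> m_{32} = 0 (no row operation needed)
Multipliers (in order of application): m_{21} = 0, m_{31} = 1, m_{32} = 0

multipliers: 0, 1, 0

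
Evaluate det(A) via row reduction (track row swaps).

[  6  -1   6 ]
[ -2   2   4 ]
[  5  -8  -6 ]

Forward elimination:
R2 <- R2 - (-1/3)*R1:  [   0  5/3    6 ]
R3 <- R3 - (5/6)*R1:  [     0  -43/6    -11 ]
R3 <- R3 - (-43/10)*R2:  [    0     0  74/5 ]
Upper-triangular form:
[ 6   -1     6 ]
[ 0  5/3     6 ]
[ 0    0  74/5 ]
det(A) = (-1)^0 * (6) * (5/3) * (74/5) = 148  (0 row swaps -> sign +1)

det(A) = 148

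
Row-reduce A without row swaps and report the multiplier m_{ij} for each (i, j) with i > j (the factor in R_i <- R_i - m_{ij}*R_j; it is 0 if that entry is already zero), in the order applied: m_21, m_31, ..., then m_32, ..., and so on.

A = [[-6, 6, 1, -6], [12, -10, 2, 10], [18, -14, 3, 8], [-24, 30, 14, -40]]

Forward elimination:
R2 <- R2 - (-2)*R1:  [  0   2   4  -2 ]
R3 <- R3 - (-3)*R1:  [   0    4    6  -10 ]
R4 <- R4 - (4)*R1:  [   0    6   10  -16 ]
R3 <- R3 - (2)*R2:  [  0   0  -2  -6 ]
R4 <- R4 - (3)*R2:  [   0    0   -2  -10 ]
R4 <- R4 - (1)*R3:  [  0   0   0  -4 ]
Multipliers (in order of application): m_{21} = -2, m_{31} = -3, m_{41} = 4, m_{32} = 2, m_{42} = 3, m_{43} = 1

multipliers: -2, -3, 4, 2, 3, 1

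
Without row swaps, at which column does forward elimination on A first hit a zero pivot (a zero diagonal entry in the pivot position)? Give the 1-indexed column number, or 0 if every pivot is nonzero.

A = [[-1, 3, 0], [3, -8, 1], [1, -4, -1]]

Naive forward elimination:
R2 <- R2 - (-3)*R1:  [ 0  1  1 ]
R3 <- R3 - (-1)*R1:  [  0  -1  -1 ]
R3 <- R3 - (-1)*R2:  [ 0  0  0 ]
Matrix at this point:
[ -1  3  0 ]
[  0  1  1 ]
[  0  0  0 ]
Pivot entry (3,3) in the last row is zero and there are no rows below to swap with -> zero pivot in column 3 (A is singular).

first zero-pivot column = 3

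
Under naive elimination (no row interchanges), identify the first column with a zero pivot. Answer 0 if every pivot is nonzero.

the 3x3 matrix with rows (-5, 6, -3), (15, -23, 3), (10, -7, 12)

first zero-pivot column = 3

Naive forward elimination:
R2 <- R2 - (-3)*R1:  [  0  -5  -6 ]
R3 <- R3 - (-2)*R1:  [ 0  5  6 ]
R3 <- R3 - (-1)*R2:  [ 0  0  0 ]
Matrix at this point:
[ -5   6  -3 ]
[  0  -5  -6 ]
[  0   0   0 ]
Pivot entry (3,3) in the last row is zero and there are no rows below to swap with -> zero pivot in column 3 (A is singular).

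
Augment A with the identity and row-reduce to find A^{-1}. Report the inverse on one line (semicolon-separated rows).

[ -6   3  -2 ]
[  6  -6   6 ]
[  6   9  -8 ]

inverse = [-1/18 1/18 1/18; 7/9 5/9 2/9; 5/6 2/3 1/6]

Gauss-Jordan on [A | I]:
R1 <- (1/-6)*R1:  [    1  -1/2   1/3  |  -1/6     0     0 ]
R2 <- R2 - (6)*R1:  [  0  -3   4  |   1   1   0 ]
R3 <- R3 - (6)*R1:  [   0   12  -10  |    1    0    1 ]
R2 <- (1/-3)*R2:  [    0     1  -4/3  |  -1/3  -1/3     0 ]
R1 <- R1 - (-1/2)*R2:  [    1     0  -1/3  |  -1/3  -1/6     0 ]
R3 <- R3 - (12)*R2:  [ 0  0  6  |  5  4  1 ]
R3 <- (1/6)*R3:  [   0    0    1  |  5/6  2/3  1/6 ]
R1 <- R1 - (-1/3)*R3:  [     1      0      0  |  -1/18   1/18   1/18 ]
R2 <- R2 - (-4/3)*R3:  [   0    1    0  |  7/9  5/9  2/9 ]
Right block of [I | A^{-1}] is the inverse:
[ -1/18  1/18  1/18 ]
[   7/9   5/9   2/9 ]
[   5/6   2/3   1/6 ]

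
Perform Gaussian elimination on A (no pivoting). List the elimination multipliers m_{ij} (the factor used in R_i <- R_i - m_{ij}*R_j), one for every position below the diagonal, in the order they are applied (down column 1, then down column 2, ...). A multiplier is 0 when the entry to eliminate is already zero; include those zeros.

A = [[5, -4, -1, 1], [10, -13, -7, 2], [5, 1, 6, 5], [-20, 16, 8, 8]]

Forward elimination:
R2 <- R2 - (2)*R1:  [  0  -5  -5   0 ]
R3 <- R3 - (1)*R1:  [ 0  5  7  4 ]
R4 <- R4 - (-4)*R1:  [  0   0   4  12 ]
R3 <- R3 - (-1)*R2:  [ 0  0  2  4 ]
R4: entry in column 2 is already 0 -> m_{42} = 0 (no row operation needed)
R4 <- R4 - (2)*R3:  [ 0  0  0  4 ]
Multipliers (in order of application): m_{21} = 2, m_{31} = 1, m_{41} = -4, m_{32} = -1, m_{42} = 0, m_{43} = 2

multipliers: 2, 1, -4, -1, 0, 2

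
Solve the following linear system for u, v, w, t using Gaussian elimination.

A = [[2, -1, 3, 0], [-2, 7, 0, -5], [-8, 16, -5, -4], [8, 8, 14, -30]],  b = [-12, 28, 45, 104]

Forward elimination on [A|b]:
R2 <- R2 - (-1)*R1:  [  0   6   3  -5  16 ]
R3 <- R3 - (-4)*R1:  [  0  12   7  -4  -3 ]
R4 <- R4 - (4)*R1:  [   0   12    2  -30  152 ]
R3 <- R3 - (2)*R2:  [   0    0    1    6  -35 ]
R4 <- R4 - (2)*R2:  [   0    0   -4  -20  120 ]
R4 <- R4 - (-4)*R3:  [   0    0    0    4  -20 ]
Row echelon form:
[ 2  -1  3   0  |  -12 ]
[ 0   6  3  -5  |   16 ]
[ 0   0  1   6  |  -35 ]
[ 0   0  0   4  |  -20 ]
Back-substitution:
t = (-20) / 4 = -5
w = (-35 - (6)*(-5)) / 1 = -5
v = (16 - (3)*(-5) - (-5)*(-5)) / 6 = 1
u = (-12 - (-1)*(1) - (3)*(-5)) / 2 = 2

(2, 1, -5, -5)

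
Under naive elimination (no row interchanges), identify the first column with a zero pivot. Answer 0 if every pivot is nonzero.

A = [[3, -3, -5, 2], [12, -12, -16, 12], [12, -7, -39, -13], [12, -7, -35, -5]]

Naive forward elimination:
R2 <- R2 - (4)*R1:  [ 0  0  4  4 ]
R3 <- R3 - (4)*R1:  [   0    5  -19  -21 ]
R4 <- R4 - (4)*R1:  [   0    5  -15  -13 ]
Matrix at this point:
[ 3  -3   -5    2 ]
[ 0   0    4    4 ]
[ 0   5  -19  -21 ]
[ 0   5  -15  -13 ]
Pivot entry (2,2) is zero but row 3 has 5 in column 2 -> naive elimination stops; a row interchange (e.g. R2 <-> R3) would be required here.

first zero-pivot column = 2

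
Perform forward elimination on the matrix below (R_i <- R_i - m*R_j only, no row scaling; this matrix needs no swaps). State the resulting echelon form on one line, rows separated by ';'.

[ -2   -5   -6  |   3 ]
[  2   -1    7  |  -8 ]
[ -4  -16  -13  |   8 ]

Forward elimination:
R2 <- R2 - (-1)*R1:  [  0  -6   1  -5 ]
R3 <- R3 - (2)*R1:  [  0  -6  -1   2 ]
R3 <- R3 - (1)*R2:  [  0   0  -2   7 ]
Row echelon form:
[ -2  -5  -6  |   3 ]
[  0  -6   1  |  -5 ]
[  0   0  -2  |   7 ]

REF = [-2 -5 -6 3; 0 -6 1 -5; 0 0 -2 7]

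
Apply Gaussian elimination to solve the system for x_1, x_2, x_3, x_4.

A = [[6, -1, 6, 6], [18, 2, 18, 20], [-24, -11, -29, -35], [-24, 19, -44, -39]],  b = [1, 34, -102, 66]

Forward elimination on [A|b]:
R2 <- R2 - (3)*R1:  [  0   5   0   2  31 ]
R3 <- R3 - (-4)*R1:  [   0  -15   -5  -11  -98 ]
R4 <- R4 - (-4)*R1:  [   0   15  -20  -15   70 ]
R3 <- R3 - (-3)*R2:  [  0   0  -5  -5  -5 ]
R4 <- R4 - (3)*R2:  [   0    0  -20  -21  -23 ]
R4 <- R4 - (4)*R3:  [  0   0   0  -1  -3 ]
Row echelon form:
[ 6  -1   6   6  |   1 ]
[ 0   5   0   2  |  31 ]
[ 0   0  -5  -5  |  -5 ]
[ 0   0   0  -1  |  -3 ]
Back-substitution:
x_4 = (-3) / -1 = 3
x_3 = (-5 - (-5)*(3)) / -5 = -2
x_2 = (31 - (2)*(3)) / 5 = 5
x_1 = (1 - (-1)*(5) - (6)*(-2) - (6)*(3)) / 6 = 0

(0, 5, -2, 3)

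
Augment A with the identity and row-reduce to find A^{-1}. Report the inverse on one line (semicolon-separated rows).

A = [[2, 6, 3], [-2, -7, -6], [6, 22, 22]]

inverse = [11 33 15/2; -4 -13 -3; 1 4 1]

Gauss-Jordan on [A | I]:
R1 <- (1/2)*R1:  [   1    3  3/2  |  1/2    0    0 ]
R2 <- R2 - (-2)*R1:  [  0  -1  -3  |   1   1   0 ]
R3 <- R3 - (6)*R1:  [  0   4  13  |  -3   0   1 ]
R2 <- (1/-1)*R2:  [  0   1   3  |  -1  -1   0 ]
R1 <- R1 - (3)*R2:  [     1      0  -15/2  |    7/2      3      0 ]
R3 <- R3 - (4)*R2:  [ 0  0  1  |  1  4  1 ]
R1 <- R1 - (-15/2)*R3:  [    1     0     0  |    11    33  15/2 ]
R2 <- R2 - (3)*R3:  [   0    1    0  |   -4  -13   -3 ]
Right block of [I | A^{-1}] is the inverse:
[ 11   33  15/2 ]
[ -4  -13    -3 ]
[  1    4     1 ]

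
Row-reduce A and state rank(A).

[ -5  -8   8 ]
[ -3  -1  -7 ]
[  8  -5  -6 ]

rank(A) = 3

Row reduction:
R2 <- R2 - (3/5)*R1:  [     0   19/5  -59/5 ]
R3 <- R3 - (-8/5)*R1:  [     0  -89/5   34/5 ]
R3 <- R3 - (-89/19)*R2:  [       0        0  -921/19 ]
Row echelon form:
[ -5    -8        8 ]
[  0  19/5    -59/5 ]
[  0     0  -921/19 ]
Nonzero rows / pivot columns: 3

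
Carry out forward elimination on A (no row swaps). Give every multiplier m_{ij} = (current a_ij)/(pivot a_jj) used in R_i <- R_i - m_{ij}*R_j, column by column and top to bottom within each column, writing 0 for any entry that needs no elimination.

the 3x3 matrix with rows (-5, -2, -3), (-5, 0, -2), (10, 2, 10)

Forward elimination:
R2 <- R2 - (1)*R1:  [ 0  2  1 ]
R3 <- R3 - (-2)*R1:  [  0  -2   4 ]
R3 <- R3 - (-1)*R2:  [ 0  0  5 ]
Multipliers (in order of application): m_{21} = 1, m_{31} = -2, m_{32} = -1

multipliers: 1, -2, -1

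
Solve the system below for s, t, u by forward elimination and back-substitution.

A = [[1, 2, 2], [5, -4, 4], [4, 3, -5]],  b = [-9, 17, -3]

(1, -4, -1)

Forward elimination on [A|b]:
R2 <- R2 - (5)*R1:  [   0  -14   -6   62 ]
R3 <- R3 - (4)*R1:  [   0   -5  -13   33 ]
R3 <- R3 - (5/14)*R2:  [     0      0  -76/7   76/7 ]
Row echelon form:
[ 1    2      2  |    -9 ]
[ 0  -14     -6  |    62 ]
[ 0    0  -76/7  |  76/7 ]
Back-substitution:
u = (76/7) / (-76/7) = -1
t = (62 - (-6)*(-1)) / -14 = -4
s = (-9 - (2)*(-4) - (2)*(-1)) / 1 = 1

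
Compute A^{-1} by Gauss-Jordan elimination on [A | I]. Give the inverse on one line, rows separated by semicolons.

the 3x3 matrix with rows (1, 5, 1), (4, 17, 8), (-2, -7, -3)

Gauss-Jordan on [A | I]:
R2 <- R2 - (4)*R1:  [  0  -3   4  |  -4   1   0 ]
R3 <- R3 - (-2)*R1:  [  0   3  -1  |   2   0   1 ]
R2 <- (1/-3)*R2:  [    0     1  -4/3  |   4/3  -1/3     0 ]
R1 <- R1 - (5)*R2:  [     1      0   23/3  |  -17/3    5/3      0 ]
R3 <- R3 - (3)*R2:  [  0   0   3  |  -2   1   1 ]
R3 <- (1/3)*R3:  [    0     0     1  |  -2/3   1/3   1/3 ]
R1 <- R1 - (23/3)*R3:  [     1      0      0  |   -5/9   -8/9  -23/9 ]
R2 <- R2 - (-4/3)*R3:  [   0    1    0  |  4/9  1/9  4/9 ]
Right block of [I | A^{-1}] is the inverse:
[ -5/9  -8/9  -23/9 ]
[  4/9   1/9    4/9 ]
[ -2/3   1/3    1/3 ]

inverse = [-5/9 -8/9 -23/9; 4/9 1/9 4/9; -2/3 1/3 1/3]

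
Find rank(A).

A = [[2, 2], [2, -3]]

rank(A) = 2

Row reduction:
R2 <- R2 - (1)*R1:  [  0  -5 ]
Row echelon form:
[ 2   2 ]
[ 0  -5 ]
Nonzero rows / pivot columns: 2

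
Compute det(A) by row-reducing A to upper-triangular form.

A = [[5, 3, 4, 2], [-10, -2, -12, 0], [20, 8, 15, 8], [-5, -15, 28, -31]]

det(A) = 100

Forward elimination:
R2 <- R2 - (-2)*R1:  [  0   4  -4   4 ]
R3 <- R3 - (4)*R1:  [  0  -4  -1   0 ]
R4 <- R4 - (-1)*R1:  [   0  -12   32  -29 ]
R3 <- R3 - (-1)*R2:  [  0   0  -5   4 ]
R4 <- R4 - (-3)*R2:  [   0    0   20  -17 ]
R4 <- R4 - (-4)*R3:  [  0   0   0  -1 ]
Upper-triangular form:
[ 5  3   4   2 ]
[ 0  4  -4   4 ]
[ 0  0  -5   4 ]
[ 0  0   0  -1 ]
det(A) = (-1)^0 * (5) * (4) * (-5) * (-1) = 100  (0 row swaps -> sign +1)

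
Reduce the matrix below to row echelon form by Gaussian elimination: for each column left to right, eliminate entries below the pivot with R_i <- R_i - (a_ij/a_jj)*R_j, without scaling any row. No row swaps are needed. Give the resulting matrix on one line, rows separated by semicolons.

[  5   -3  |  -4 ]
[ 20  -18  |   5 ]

Forward elimination:
R2 <- R2 - (4)*R1:  [  0  -6  21 ]
Row echelon form:
[ 5  -3  |  -4 ]
[ 0  -6  |  21 ]

REF = [5 -3 -4; 0 -6 21]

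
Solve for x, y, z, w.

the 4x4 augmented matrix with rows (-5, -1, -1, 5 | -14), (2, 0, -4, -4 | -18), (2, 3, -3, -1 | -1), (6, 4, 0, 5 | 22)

Forward elimination on [A|b]:
R2 <- R2 - (-2/5)*R1:  [      0    -2/5   -22/5      -2  -118/5 ]
R3 <- R3 - (-2/5)*R1:  [     0   13/5  -17/5      1  -33/5 ]
R4 <- R4 - (-6/5)*R1:  [    0  14/5  -6/5    11  26/5 ]
R3 <- R3 - (-13/2)*R2:  [    0     0   -32   -12  -160 ]
R4 <- R4 - (-7)*R2:  [    0     0   -32    -3  -160 ]
R4 <- R4 - (1)*R3:  [ 0  0  0  9  0 ]
Row echelon form:
[ -5    -1     -1    5  |     -14 ]
[  0  -2/5  -22/5   -2  |  -118/5 ]
[  0     0    -32  -12  |    -160 ]
[  0     0      0    9  |       0 ]
Back-substitution:
w = (0) / 9 = 0
z = (-160 - (-12)*(0)) / -32 = 5
y = (-118/5 - (-22/5)*(5) - (-2)*(0)) / (-2/5) = 4
x = (-14 - (-1)*(4) - (-1)*(5) - (5)*(0)) / -5 = 1

(1, 4, 5, 0)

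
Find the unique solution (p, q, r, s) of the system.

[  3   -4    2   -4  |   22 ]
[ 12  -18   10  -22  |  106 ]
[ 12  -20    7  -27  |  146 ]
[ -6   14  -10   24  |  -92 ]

(0, -5, -5, -3)

Forward elimination on [A|b]:
R2 <- R2 - (4)*R1:  [  0  -2   2  -6  18 ]
R3 <- R3 - (4)*R1:  [   0   -4   -1  -11   58 ]
R4 <- R4 - (-2)*R1:  [   0    6   -6   16  -48 ]
R3 <- R3 - (2)*R2:  [  0   0  -5   1  22 ]
R4 <- R4 - (-3)*R2:  [  0   0   0  -2   6 ]
Row echelon form:
[ 3  -4   2  -4  |  22 ]
[ 0  -2   2  -6  |  18 ]
[ 0   0  -5   1  |  22 ]
[ 0   0   0  -2  |   6 ]
Back-substitution:
s = (6) / -2 = -3
r = (22 - (1)*(-3)) / -5 = -5
q = (18 - (2)*(-5) - (-6)*(-3)) / -2 = -5
p = (22 - (-4)*(-5) - (2)*(-5) - (-4)*(-3)) / 3 = 0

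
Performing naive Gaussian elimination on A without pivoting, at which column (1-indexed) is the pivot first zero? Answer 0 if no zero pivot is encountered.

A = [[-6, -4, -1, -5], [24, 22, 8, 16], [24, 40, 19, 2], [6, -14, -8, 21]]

Naive forward elimination:
R2 <- R2 - (-4)*R1:  [  0   6   4  -4 ]
R3 <- R3 - (-4)*R1:  [   0   24   15  -18 ]
R4 <- R4 - (-1)*R1:  [   0  -18   -9   16 ]
R3 <- R3 - (4)*R2:  [  0   0  -1  -2 ]
R4 <- R4 - (-3)*R2:  [ 0  0  3  4 ]
R4 <- R4 - (-3)*R3:  [  0   0   0  -2 ]
All pivots nonzero; naive elimination completes without hitting a zero pivot.

first zero-pivot column = 0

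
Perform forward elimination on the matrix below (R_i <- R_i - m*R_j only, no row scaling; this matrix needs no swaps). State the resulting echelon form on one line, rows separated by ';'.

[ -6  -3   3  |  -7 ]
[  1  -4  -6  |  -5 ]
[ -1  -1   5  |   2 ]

REF = [-6 -3 3 -7; 0 -9/2 -11/2 -37/6; 0 0 46/9 104/27]

Forward elimination:
R2 <- R2 - (-1/6)*R1:  [     0   -9/2  -11/2  -37/6 ]
R3 <- R3 - (1/6)*R1:  [    0  -1/2   9/2  19/6 ]
R3 <- R3 - (1/9)*R2:  [      0       0    46/9  104/27 ]
Row echelon form:
[ -6    -3      3  |      -7 ]
[  0  -9/2  -11/2  |   -37/6 ]
[  0     0   46/9  |  104/27 ]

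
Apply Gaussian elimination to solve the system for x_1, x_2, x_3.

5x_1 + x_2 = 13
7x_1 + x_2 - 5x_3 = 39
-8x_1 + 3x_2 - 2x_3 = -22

Forward elimination on [A|b]:
R2 <- R2 - (7/5)*R1:  [     0   -2/5     -5  104/5 ]
R3 <- R3 - (-8/5)*R1:  [    0  23/5    -2  -6/5 ]
R3 <- R3 - (-23/2)*R2:  [      0       0  -119/2     238 ]
Row echelon form:
[ 5     1       0  |     13 ]
[ 0  -2/5      -5  |  104/5 ]
[ 0     0  -119/2  |    238 ]
Back-substitution:
x_3 = (238) / (-119/2) = -4
x_2 = (104/5 - (-5)*(-4)) / (-2/5) = -2
x_1 = (13 - (1)*(-2)) / 5 = 3

(3, -2, -4)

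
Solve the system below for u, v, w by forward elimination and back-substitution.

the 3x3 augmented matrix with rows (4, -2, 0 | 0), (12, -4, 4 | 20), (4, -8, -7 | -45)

Forward elimination on [A|b]:
R2 <- R2 - (3)*R1:  [  0   2   4  20 ]
R3 <- R3 - (1)*R1:  [   0   -6   -7  -45 ]
R3 <- R3 - (-3)*R2:  [  0   0   5  15 ]
Row echelon form:
[ 4  -2  0  |   0 ]
[ 0   2  4  |  20 ]
[ 0   0  5  |  15 ]
Back-substitution:
w = (15) / 5 = 3
v = (20 - (4)*(3)) / 2 = 4
u = (0 - (-2)*(4)) / 4 = 2

(2, 4, 3)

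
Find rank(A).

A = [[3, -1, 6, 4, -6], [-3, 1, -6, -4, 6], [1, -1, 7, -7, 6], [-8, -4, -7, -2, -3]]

rank(A) = 3

Row reduction:
R2 <- R2 - (-1)*R1:  [ 0  0  0  0  0 ]
R3 <- R3 - (1/3)*R1:  [     0   -2/3      5  -25/3      8 ]
R4 <- R4 - (-8/3)*R1:  [     0  -20/3      9   26/3    -19 ]
R2 <-> R3   (pivot in column 2 was zero)
[ 3     -1  6      4   -6 ]
[ 0   -2/3  5  -25/3    8 ]
[ 0      0  0      0    0 ]
[ 0  -20/3  9   26/3  -19 ]
R4 <- R4 - (10)*R2:  [   0    0  -41   92  -99 ]
R3 <-> R4   (pivot in column 3 was zero)
[ 3    -1    6      4   -6 ]
[ 0  -2/3    5  -25/3    8 ]
[ 0     0  -41     92  -99 ]
[ 0     0    0      0    0 ]
Row echelon form:
[ 3    -1    6      4   -6 ]
[ 0  -2/3    5  -25/3    8 ]
[ 0     0  -41     92  -99 ]
[ 0     0    0      0    0 ]
Nonzero rows / pivot columns: 3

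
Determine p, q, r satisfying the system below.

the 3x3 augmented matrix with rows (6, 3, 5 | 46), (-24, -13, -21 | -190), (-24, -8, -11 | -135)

Forward elimination on [A|b]:
R2 <- R2 - (-4)*R1:  [  0  -1  -1  -6 ]
R3 <- R3 - (-4)*R1:  [  0   4   9  49 ]
R3 <- R3 - (-4)*R2:  [  0   0   5  25 ]
Row echelon form:
[ 6   3   5  |  46 ]
[ 0  -1  -1  |  -6 ]
[ 0   0   5  |  25 ]
Back-substitution:
r = (25) / 5 = 5
q = (-6 - (-1)*(5)) / -1 = 1
p = (46 - (3)*(1) - (5)*(5)) / 6 = 3

(3, 1, 5)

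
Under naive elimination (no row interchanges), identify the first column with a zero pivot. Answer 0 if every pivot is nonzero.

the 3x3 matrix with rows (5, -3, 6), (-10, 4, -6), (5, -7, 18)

first zero-pivot column = 3

Naive forward elimination:
R2 <- R2 - (-2)*R1:  [  0  -2   6 ]
R3 <- R3 - (1)*R1:  [  0  -4  12 ]
R3 <- R3 - (2)*R2:  [ 0  0  0 ]
Matrix at this point:
[ 5  -3  6 ]
[ 0  -2  6 ]
[ 0   0  0 ]
Pivot entry (3,3) in the last row is zero and there are no rows below to swap with -> zero pivot in column 3 (A is singular).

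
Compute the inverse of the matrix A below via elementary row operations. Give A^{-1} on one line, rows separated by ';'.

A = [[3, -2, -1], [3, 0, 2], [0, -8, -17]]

Gauss-Jordan on [A | I]:
R1 <- (1/3)*R1:  [    1  -2/3  -1/3  |   1/3     0     0 ]
R2 <- R2 - (3)*R1:  [  0   2   3  |  -1   1   0 ]
R2 <- (1/2)*R2:  [    0     1   3/2  |  -1/2   1/2     0 ]
R1 <- R1 - (-2/3)*R2:  [   1    0  2/3  |    0  1/3    0 ]
R3 <- R3 - (-8)*R2:  [  0   0  -5  |  -4   4   1 ]
R3 <- (1/-5)*R3:  [    0     0     1  |   4/5  -4/5  -1/5 ]
R1 <- R1 - (2/3)*R3:  [     1      0      0  |  -8/15  13/15   2/15 ]
R2 <- R2 - (3/2)*R3:  [      0       1       0  |  -17/10   17/10    3/10 ]
Right block of [I | A^{-1}] is the inverse:
[  -8/15  13/15  2/15 ]
[ -17/10  17/10  3/10 ]
[    4/5   -4/5  -1/5 ]

inverse = [-8/15 13/15 2/15; -17/10 17/10 3/10; 4/5 -4/5 -1/5]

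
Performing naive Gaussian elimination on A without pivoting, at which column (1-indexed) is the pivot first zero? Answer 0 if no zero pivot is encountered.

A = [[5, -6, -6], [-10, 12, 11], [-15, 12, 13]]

Naive forward elimination:
R2 <- R2 - (-2)*R1:  [  0   0  -1 ]
R3 <- R3 - (-3)*R1:  [  0  -6  -5 ]
Matrix at this point:
[ 5  -6  -6 ]
[ 0   0  -1 ]
[ 0  -6  -5 ]
Pivot entry (2,2) is zero but row 3 has -6 in column 2 -> naive elimination stops; a row interchange (e.g. R2 <-> R3) would be required here.

first zero-pivot column = 2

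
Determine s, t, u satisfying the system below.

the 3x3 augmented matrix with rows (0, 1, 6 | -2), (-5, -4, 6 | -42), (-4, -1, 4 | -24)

(4, 4, -1)

Forward elimination on [A|b]:
R1 <-> R2   (pivot in column 1 was zero)
[ -5  -4  6  -42 ]
[  0   1  6   -2 ]
[ -4  -1  4  -24 ]
R3 <- R3 - (4/5)*R1:  [    0  11/5  -4/5  48/5 ]
R3 <- R3 - (11/5)*R2:  [   0    0  -14   14 ]
Row echelon form:
[ -5  -4    6  |  -42 ]
[  0   1    6  |   -2 ]
[  0   0  -14  |   14 ]
Back-substitution:
u = (14) / -14 = -1
t = (-2 - (6)*(-1)) / 1 = 4
s = (-42 - (-4)*(4) - (6)*(-1)) / -5 = 4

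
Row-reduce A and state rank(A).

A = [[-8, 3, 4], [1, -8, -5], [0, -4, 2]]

rank(A) = 3

Row reduction:
R2 <- R2 - (-1/8)*R1:  [     0  -61/8   -9/2 ]
R3 <- R3 - (32/61)*R2:  [      0       0  266/61 ]
Row echelon form:
[ -8      3       4 ]
[  0  -61/8    -9/2 ]
[  0      0  266/61 ]
Nonzero rows / pivot columns: 3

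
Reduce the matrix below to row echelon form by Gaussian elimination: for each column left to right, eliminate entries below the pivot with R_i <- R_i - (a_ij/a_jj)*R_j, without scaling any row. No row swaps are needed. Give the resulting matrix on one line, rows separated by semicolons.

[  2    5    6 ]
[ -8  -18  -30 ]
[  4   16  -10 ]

Forward elimination:
R2 <- R2 - (-4)*R1:  [  0   2  -6 ]
R3 <- R3 - (2)*R1:  [   0    6  -22 ]
R3 <- R3 - (3)*R2:  [  0   0  -4 ]
Row echelon form:
[ 2  5   6 ]
[ 0  2  -6 ]
[ 0  0  -4 ]

REF = [2 5 6; 0 2 -6; 0 0 -4]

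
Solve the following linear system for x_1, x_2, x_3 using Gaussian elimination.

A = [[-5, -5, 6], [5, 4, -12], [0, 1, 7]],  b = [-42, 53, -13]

(5, 1, -2)

Forward elimination on [A|b]:
R2 <- R2 - (-1)*R1:  [  0  -1  -6  11 ]
R3 <- R3 - (-1)*R2:  [  0   0   1  -2 ]
Row echelon form:
[ -5  -5   6  |  -42 ]
[  0  -1  -6  |   11 ]
[  0   0   1  |   -2 ]
Back-substitution:
x_3 = (-2) / 1 = -2
x_2 = (11 - (-6)*(-2)) / -1 = 1
x_1 = (-42 - (-5)*(1) - (6)*(-2)) / -5 = 5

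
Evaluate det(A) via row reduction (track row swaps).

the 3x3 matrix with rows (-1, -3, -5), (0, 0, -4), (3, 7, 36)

det(A) = 8

Forward elimination:
R3 <- R3 - (-3)*R1:  [  0  -2  21 ]
R2 <-> R3   (pivot in column 2 was zero)
[ -1  -3  -5 ]
[  0  -2  21 ]
[  0   0  -4 ]
Upper-triangular form:
[ -1  -3  -5 ]
[  0  -2  21 ]
[  0   0  -4 ]
det(A) = (-1)^1 * (-1) * (-2) * (-4) = 8  (1 row swap -> sign -1)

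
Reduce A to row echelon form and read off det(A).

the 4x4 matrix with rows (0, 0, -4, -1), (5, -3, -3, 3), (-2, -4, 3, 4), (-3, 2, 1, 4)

det(A) = 643

Forward elimination:
R1 <-> R2   (pivot in column 1 was zero)
[  5  -3  -3   3 ]
[  0   0  -4  -1 ]
[ -2  -4   3   4 ]
[ -3   2   1   4 ]
R3 <- R3 - (-2/5)*R1:  [     0  -26/5    9/5   26/5 ]
R4 <- R4 - (-3/5)*R1:  [    0   1/5  -4/5  29/5 ]
R2 <-> R3   (pivot in column 2 was zero)
[ 5     -3    -3     3 ]
[ 0  -26/5   9/5  26/5 ]
[ 0      0    -4    -1 ]
[ 0    1/5  -4/5  29/5 ]
R4 <- R4 - (-1/26)*R2:  [      0       0  -19/26       6 ]
R4 <- R4 - (19/104)*R3:  [       0        0        0  643/104 ]
Upper-triangular form:
[ 5     -3   -3        3 ]
[ 0  -26/5  9/5     26/5 ]
[ 0      0   -4       -1 ]
[ 0      0    0  643/104 ]
det(A) = (-1)^2 * (5) * (-26/5) * (-4) * (643/104) = 643  (2 row swaps -> sign +1)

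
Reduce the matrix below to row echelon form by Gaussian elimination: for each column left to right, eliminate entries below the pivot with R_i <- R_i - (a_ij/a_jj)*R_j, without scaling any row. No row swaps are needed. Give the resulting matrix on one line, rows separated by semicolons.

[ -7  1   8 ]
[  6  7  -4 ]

Forward elimination:
R2 <- R2 - (-6/7)*R1:  [    0  55/7  20/7 ]
Row echelon form:
[ -7     1     8 ]
[  0  55/7  20/7 ]

REF = [-7 1 8; 0 55/7 20/7]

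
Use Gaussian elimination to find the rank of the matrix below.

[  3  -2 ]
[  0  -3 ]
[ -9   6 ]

Row reduction:
R3 <- R3 - (-3)*R1:  [ 0  0 ]
Row echelon form:
[ 3  -2 ]
[ 0  -3 ]
[ 0   0 ]
Nonzero rows / pivot columns: 2

rank(A) = 2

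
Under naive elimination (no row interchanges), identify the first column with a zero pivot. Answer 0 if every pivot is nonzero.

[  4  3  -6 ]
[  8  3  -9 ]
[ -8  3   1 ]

Naive forward elimination:
R2 <- R2 - (2)*R1:  [  0  -3   3 ]
R3 <- R3 - (-2)*R1:  [   0    9  -11 ]
R3 <- R3 - (-3)*R2:  [  0   0  -2 ]
All pivots nonzero; naive elimination completes without hitting a zero pivot.

first zero-pivot column = 0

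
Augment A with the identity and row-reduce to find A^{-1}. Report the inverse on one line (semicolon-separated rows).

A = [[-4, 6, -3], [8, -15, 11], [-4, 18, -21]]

inverse = [39/8 3 7/8; 31/6 3 5/6; 7/2 2 1/2]

Gauss-Jordan on [A | I]:
R1 <- (1/-4)*R1:  [    1  -3/2   3/4  |  -1/4     0     0 ]
R2 <- R2 - (8)*R1:  [  0  -3   5  |   2   1   0 ]
R3 <- R3 - (-4)*R1:  [   0   12  -18  |   -1    0    1 ]
R2 <- (1/-3)*R2:  [    0     1  -5/3  |  -2/3  -1/3     0 ]
R1 <- R1 - (-3/2)*R2:  [    1     0  -7/4  |  -5/4  -1/2     0 ]
R3 <- R3 - (12)*R2:  [ 0  0  2  |  7  4  1 ]
R3 <- (1/2)*R3:  [   0    0    1  |  7/2    2  1/2 ]
R1 <- R1 - (-7/4)*R3:  [    1     0     0  |  39/8     3   7/8 ]
R2 <- R2 - (-5/3)*R3:  [    0     1     0  |  31/6     3   5/6 ]
Right block of [I | A^{-1}] is the inverse:
[ 39/8  3  7/8 ]
[ 31/6  3  5/6 ]
[  7/2  2  1/2 ]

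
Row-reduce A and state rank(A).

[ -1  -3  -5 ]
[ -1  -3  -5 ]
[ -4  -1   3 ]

rank(A) = 2

Row reduction:
R2 <- R2 - (1)*R1:  [ 0  0  0 ]
R3 <- R3 - (4)*R1:  [  0  11  23 ]
R2 <-> R3   (pivot in column 2 was zero)
[ -1  -3  -5 ]
[  0  11  23 ]
[  0   0   0 ]
Row echelon form:
[ -1  -3  -5 ]
[  0  11  23 ]
[  0   0   0 ]
Nonzero rows / pivot columns: 2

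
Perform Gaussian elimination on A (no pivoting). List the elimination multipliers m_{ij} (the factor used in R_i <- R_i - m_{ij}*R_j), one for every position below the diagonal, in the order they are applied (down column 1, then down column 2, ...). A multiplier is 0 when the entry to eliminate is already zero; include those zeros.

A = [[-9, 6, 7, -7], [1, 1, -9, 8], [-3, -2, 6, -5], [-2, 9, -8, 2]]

Forward elimination:
R2 <- R2 - (-1/9)*R1:  [     0    5/3  -74/9   65/9 ]
R3 <- R3 - (1/3)*R1:  [    0    -4  11/3  -8/3 ]
R4 <- R4 - (2/9)*R1:  [     0   23/3  -86/9   32/9 ]
R3 <- R3 - (-12/5)*R2:  [       0        0  -241/15     44/3 ]
R4 <- R4 - (23/5)*R2:  [      0       0  424/15   -89/3 ]
R4 <- R4 - (-424/241)*R3:  [        0         0         0  -931/241 ]
Multipliers (in order of application): m_{21} = -1/9, m_{31} = 1/3, m_{41} = 2/9, m_{32} = -12/5, m_{42} = 23/5, m_{43} = -424/241

multipliers: -1/9, 1/3, 2/9, -12/5, 23/5, -424/241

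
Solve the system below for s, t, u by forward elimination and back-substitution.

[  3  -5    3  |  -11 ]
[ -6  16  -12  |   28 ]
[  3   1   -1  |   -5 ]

(-2, 1, 0)

Forward elimination on [A|b]:
R2 <- R2 - (-2)*R1:  [  0   6  -6   6 ]
R3 <- R3 - (1)*R1:  [  0   6  -4   6 ]
R3 <- R3 - (1)*R2:  [ 0  0  2  0 ]
Row echelon form:
[ 3  -5   3  |  -11 ]
[ 0   6  -6  |    6 ]
[ 0   0   2  |    0 ]
Back-substitution:
u = (0) / 2 = 0
t = (6 - (-6)*(0)) / 6 = 1
s = (-11 - (-5)*(1) - (3)*(0)) / 3 = -2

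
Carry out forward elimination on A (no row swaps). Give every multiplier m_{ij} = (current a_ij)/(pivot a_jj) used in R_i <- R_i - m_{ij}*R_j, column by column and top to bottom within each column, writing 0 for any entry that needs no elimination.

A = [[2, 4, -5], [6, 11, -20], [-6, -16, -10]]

multipliers: 3, -3, 4

Forward elimination:
R2 <- R2 - (3)*R1:  [  0  -1  -5 ]
R3 <- R3 - (-3)*R1:  [   0   -4  -25 ]
R3 <- R3 - (4)*R2:  [  0   0  -5 ]
Multipliers (in order of application): m_{21} = 3, m_{31} = -3, m_{32} = 4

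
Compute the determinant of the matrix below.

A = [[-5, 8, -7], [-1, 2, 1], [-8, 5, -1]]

det(A) = -114

Forward elimination:
R2 <- R2 - (1/5)*R1:  [    0   2/5  12/5 ]
R3 <- R3 - (8/5)*R1:  [     0  -39/5   51/5 ]
R3 <- R3 - (-39/2)*R2:  [  0   0  57 ]
Upper-triangular form:
[ -5    8    -7 ]
[  0  2/5  12/5 ]
[  0    0    57 ]
det(A) = (-1)^0 * (-5) * (2/5) * (57) = -114  (0 row swaps -> sign +1)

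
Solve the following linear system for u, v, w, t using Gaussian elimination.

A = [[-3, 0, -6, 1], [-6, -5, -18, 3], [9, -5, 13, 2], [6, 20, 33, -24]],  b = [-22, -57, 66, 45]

(-2, -3, 5, 2)

Forward elimination on [A|b]:
R2 <- R2 - (2)*R1:  [   0   -5   -6    1  -13 ]
R3 <- R3 - (-3)*R1:  [  0  -5  -5   5   0 ]
R4 <- R4 - (-2)*R1:  [   0   20   21  -22    1 ]
R3 <- R3 - (1)*R2:  [  0   0   1   4  13 ]
R4 <- R4 - (-4)*R2:  [   0    0   -3  -18  -51 ]
R4 <- R4 - (-3)*R3:  [   0    0    0   -6  -12 ]
Row echelon form:
[ -3   0  -6   1  |  -22 ]
[  0  -5  -6   1  |  -13 ]
[  0   0   1   4  |   13 ]
[  0   0   0  -6  |  -12 ]
Back-substitution:
t = (-12) / -6 = 2
w = (13 - (4)*(2)) / 1 = 5
v = (-13 - (-6)*(5) - (1)*(2)) / -5 = -3
u = (-22 - (-6)*(5) - (1)*(2)) / -3 = -2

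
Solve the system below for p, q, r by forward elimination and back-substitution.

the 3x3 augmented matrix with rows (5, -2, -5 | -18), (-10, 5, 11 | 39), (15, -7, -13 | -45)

(0, -1, 4)

Forward elimination on [A|b]:
R2 <- R2 - (-2)*R1:  [ 0  1  1  3 ]
R3 <- R3 - (3)*R1:  [  0  -1   2   9 ]
R3 <- R3 - (-1)*R2:  [  0   0   3  12 ]
Row echelon form:
[ 5  -2  -5  |  -18 ]
[ 0   1   1  |    3 ]
[ 0   0   3  |   12 ]
Back-substitution:
r = (12) / 3 = 4
q = (3 - (1)*(4)) / 1 = -1
p = (-18 - (-2)*(-1) - (-5)*(4)) / 5 = 0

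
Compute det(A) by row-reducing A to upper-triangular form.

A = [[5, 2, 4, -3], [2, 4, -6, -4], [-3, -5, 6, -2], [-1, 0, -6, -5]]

Forward elimination:
R2 <- R2 - (2/5)*R1:  [     0   16/5  -38/5  -14/5 ]
R3 <- R3 - (-3/5)*R1:  [     0  -19/5   42/5  -19/5 ]
R4 <- R4 - (-1/5)*R1:  [     0    2/5  -26/5  -28/5 ]
R3 <- R3 - (-19/16)*R2:  [     0      0   -5/8  -57/8 ]
R4 <- R4 - (1/8)*R2:  [     0      0  -17/4  -21/4 ]
R4 <- R4 - (34/5)*R3:  [     0      0      0  216/5 ]
Upper-triangular form:
[ 5     2      4     -3 ]
[ 0  16/5  -38/5  -14/5 ]
[ 0     0   -5/8  -57/8 ]
[ 0     0      0  216/5 ]
det(A) = (-1)^0 * (5) * (16/5) * (-5/8) * (216/5) = -432  (0 row swaps -> sign +1)

det(A) = -432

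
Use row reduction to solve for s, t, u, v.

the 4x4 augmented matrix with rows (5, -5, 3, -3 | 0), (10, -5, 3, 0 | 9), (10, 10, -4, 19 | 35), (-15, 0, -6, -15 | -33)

Forward elimination on [A|b]:
R2 <- R2 - (2)*R1:  [  0   5  -3   6   9 ]
R3 <- R3 - (2)*R1:  [   0   20  -10   25   35 ]
R4 <- R4 - (-3)*R1:  [   0  -15    3  -24  -33 ]
R3 <- R3 - (4)*R2:  [  0   0   2   1  -1 ]
R4 <- R4 - (-3)*R2:  [  0   0  -6  -6  -6 ]
R4 <- R4 - (-3)*R3:  [  0   0   0  -3  -9 ]
Row echelon form:
[ 5  -5   3  -3  |   0 ]
[ 0   5  -3   6  |   9 ]
[ 0   0   2   1  |  -1 ]
[ 0   0   0  -3  |  -9 ]
Back-substitution:
v = (-9) / -3 = 3
u = (-1 - (1)*(3)) / 2 = -2
t = (9 - (-3)*(-2) - (6)*(3)) / 5 = -3
s = (0 - (-5)*(-3) - (3)*(-2) - (-3)*(3)) / 5 = 0

(0, -3, -2, 3)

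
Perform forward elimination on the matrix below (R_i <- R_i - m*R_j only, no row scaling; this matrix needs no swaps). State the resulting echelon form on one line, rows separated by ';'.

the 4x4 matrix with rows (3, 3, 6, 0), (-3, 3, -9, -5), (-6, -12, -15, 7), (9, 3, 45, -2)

REF = [3 3 6 0; 0 6 -3 -5; 0 0 -6 2; 0 0 0 1]

Forward elimination:
R2 <- R2 - (-1)*R1:  [  0   6  -3  -5 ]
R3 <- R3 - (-2)*R1:  [  0  -6  -3   7 ]
R4 <- R4 - (3)*R1:  [  0  -6  27  -2 ]
R3 <- R3 - (-1)*R2:  [  0   0  -6   2 ]
R4 <- R4 - (-1)*R2:  [  0   0  24  -7 ]
R4 <- R4 - (-4)*R3:  [ 0  0  0  1 ]
Row echelon form:
[ 3  3   6   0 ]
[ 0  6  -3  -5 ]
[ 0  0  -6   2 ]
[ 0  0   0   1 ]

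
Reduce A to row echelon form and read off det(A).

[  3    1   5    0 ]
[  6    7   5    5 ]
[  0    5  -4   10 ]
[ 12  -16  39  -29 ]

det(A) = -60

Forward elimination:
R2 <- R2 - (2)*R1:  [  0   5  -5   5 ]
R4 <- R4 - (4)*R1:  [   0  -20   19  -29 ]
R3 <- R3 - (1)*R2:  [ 0  0  1  5 ]
R4 <- R4 - (-4)*R2:  [  0   0  -1  -9 ]
R4 <- R4 - (-1)*R3:  [  0   0   0  -4 ]
Upper-triangular form:
[ 3  1   5   0 ]
[ 0  5  -5   5 ]
[ 0  0   1   5 ]
[ 0  0   0  -4 ]
det(A) = (-1)^0 * (3) * (5) * (1) * (-4) = -60  (0 row swaps -> sign +1)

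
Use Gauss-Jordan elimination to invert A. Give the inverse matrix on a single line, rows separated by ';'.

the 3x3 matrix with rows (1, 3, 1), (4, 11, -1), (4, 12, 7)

inverse = [-89/3 3 14/3; 32/3 -1 -5/3; -4/3 0 1/3]

Gauss-Jordan on [A | I]:
R2 <- R2 - (4)*R1:  [  0  -1  -5  |  -4   1   0 ]
R3 <- R3 - (4)*R1:  [  0   0   3  |  -4   0   1 ]
R2 <- (1/-1)*R2:  [  0   1   5  |   4  -1   0 ]
R1 <- R1 - (3)*R2:  [   1    0  -14  |  -11    3    0 ]
R3 <- (1/3)*R3:  [    0     0     1  |  -4/3     0   1/3 ]
R1 <- R1 - (-14)*R3:  [     1      0      0  |  -89/3      3   14/3 ]
R2 <- R2 - (5)*R3:  [    0     1     0  |  32/3    -1  -5/3 ]
Right block of [I | A^{-1}] is the inverse:
[ -89/3   3  14/3 ]
[  32/3  -1  -5/3 ]
[  -4/3   0   1/3 ]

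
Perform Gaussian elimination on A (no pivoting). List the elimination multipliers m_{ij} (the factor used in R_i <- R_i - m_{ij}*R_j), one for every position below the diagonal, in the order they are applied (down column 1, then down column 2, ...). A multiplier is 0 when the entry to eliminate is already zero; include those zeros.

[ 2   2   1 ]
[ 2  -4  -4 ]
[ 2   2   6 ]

Forward elimination:
R2 <- R2 - (1)*R1:  [  0  -6  -5 ]
R3 <- R3 - (1)*R1:  [ 0  0  5 ]
R3: entry in column 2 is already 0 -> m_{32} = 0 (no row operation needed)
Multipliers (in order of application): m_{21} = 1, m_{31} = 1, m_{32} = 0

multipliers: 1, 1, 0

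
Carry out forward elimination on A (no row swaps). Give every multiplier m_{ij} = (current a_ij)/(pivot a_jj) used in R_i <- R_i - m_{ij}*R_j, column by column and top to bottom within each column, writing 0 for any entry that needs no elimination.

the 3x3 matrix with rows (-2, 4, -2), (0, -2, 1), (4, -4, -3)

multipliers: 0, -2, -2

Forward elimination:
R2: entry in column 1 is already 0 -> m_{21} = 0 (no row operation needed)
R3 <- R3 - (-2)*R1:  [  0   4  -7 ]
R3 <- R3 - (-2)*R2:  [  0   0  -5 ]
Multipliers (in order of application): m_{21} = 0, m_{31} = -2, m_{32} = -2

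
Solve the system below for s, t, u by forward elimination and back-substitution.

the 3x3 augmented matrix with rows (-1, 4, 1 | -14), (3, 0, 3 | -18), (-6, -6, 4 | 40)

(-4, -4, -2)

Forward elimination on [A|b]:
R2 <- R2 - (-3)*R1:  [   0   12    6  -60 ]
R3 <- R3 - (6)*R1:  [   0  -30   -2  124 ]
R3 <- R3 - (-5/2)*R2:  [   0    0   13  -26 ]
Row echelon form:
[ -1   4   1  |  -14 ]
[  0  12   6  |  -60 ]
[  0   0  13  |  -26 ]
Back-substitution:
u = (-26) / 13 = -2
t = (-60 - (6)*(-2)) / 12 = -4
s = (-14 - (4)*(-4) - (1)*(-2)) / -1 = -4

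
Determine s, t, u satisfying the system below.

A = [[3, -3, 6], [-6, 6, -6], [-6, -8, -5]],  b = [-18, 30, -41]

Forward elimination on [A|b]:
R2 <- R2 - (-2)*R1:  [  0   0   6  -6 ]
R3 <- R3 - (-2)*R1:  [   0  -14    7  -77 ]
R2 <-> R3   (pivot in column 2 was zero)
[ 3   -3  6  -18 ]
[ 0  -14  7  -77 ]
[ 0    0  6   -6 ]
Row echelon form:
[ 3   -3  6  |  -18 ]
[ 0  -14  7  |  -77 ]
[ 0    0  6  |   -6 ]
Back-substitution:
u = (-6) / 6 = -1
t = (-77 - (7)*(-1)) / -14 = 5
s = (-18 - (-3)*(5) - (6)*(-1)) / 3 = 1

(1, 5, -1)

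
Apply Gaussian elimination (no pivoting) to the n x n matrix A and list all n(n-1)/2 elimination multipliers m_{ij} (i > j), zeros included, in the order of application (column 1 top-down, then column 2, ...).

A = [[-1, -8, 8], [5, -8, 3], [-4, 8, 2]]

multipliers: -5, 4, -5/6

Forward elimination:
R2 <- R2 - (-5)*R1:  [   0  -48   43 ]
R3 <- R3 - (4)*R1:  [   0   40  -30 ]
R3 <- R3 - (-5/6)*R2:  [    0     0  35/6 ]
Multipliers (in order of application): m_{21} = -5, m_{31} = 4, m_{32} = -5/6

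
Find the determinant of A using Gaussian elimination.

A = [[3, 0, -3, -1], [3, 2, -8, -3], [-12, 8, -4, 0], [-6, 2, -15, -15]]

Forward elimination:
R2 <- R2 - (1)*R1:  [  0   2  -5  -2 ]
R3 <- R3 - (-4)*R1:  [   0    8  -16   -4 ]
R4 <- R4 - (-2)*R1:  [   0    2  -21  -17 ]
R3 <- R3 - (4)*R2:  [ 0  0  4  4 ]
R4 <- R4 - (1)*R2:  [   0    0  -16  -15 ]
R4 <- R4 - (-4)*R3:  [ 0  0  0  1 ]
Upper-triangular form:
[ 3  0  -3  -1 ]
[ 0  2  -5  -2 ]
[ 0  0   4   4 ]
[ 0  0   0   1 ]
det(A) = (-1)^0 * (3) * (2) * (4) * (1) = 24  (0 row swaps -> sign +1)

det(A) = 24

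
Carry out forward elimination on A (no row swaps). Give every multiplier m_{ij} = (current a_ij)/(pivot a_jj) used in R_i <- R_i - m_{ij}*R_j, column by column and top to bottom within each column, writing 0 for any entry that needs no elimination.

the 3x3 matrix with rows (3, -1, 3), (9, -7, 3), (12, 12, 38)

Forward elimination:
R2 <- R2 - (3)*R1:  [  0  -4  -6 ]
R3 <- R3 - (4)*R1:  [  0  16  26 ]
R3 <- R3 - (-4)*R2:  [ 0  0  2 ]
Multipliers (in order of application): m_{21} = 3, m_{31} = 4, m_{32} = -4

multipliers: 3, 4, -4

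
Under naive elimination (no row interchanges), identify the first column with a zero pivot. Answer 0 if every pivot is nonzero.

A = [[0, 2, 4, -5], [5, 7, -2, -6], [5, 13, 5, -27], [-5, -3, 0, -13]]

Naive forward elimination:
Pivot entry (1,1) is zero but row 2 has 5 in column 1 -> naive elimination stops; a row interchange (e.g. R1 <-> R2) would be required here.

first zero-pivot column = 1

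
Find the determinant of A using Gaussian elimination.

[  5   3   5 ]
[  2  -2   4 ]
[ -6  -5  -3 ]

det(A) = -34

Forward elimination:
R2 <- R2 - (2/5)*R1:  [     0  -16/5      2 ]
R3 <- R3 - (-6/5)*R1:  [    0  -7/5     3 ]
R3 <- R3 - (7/16)*R2:  [    0     0  17/8 ]
Upper-triangular form:
[ 5      3     5 ]
[ 0  -16/5     2 ]
[ 0      0  17/8 ]
det(A) = (-1)^0 * (5) * (-16/5) * (17/8) = -34  (0 row swaps -> sign +1)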